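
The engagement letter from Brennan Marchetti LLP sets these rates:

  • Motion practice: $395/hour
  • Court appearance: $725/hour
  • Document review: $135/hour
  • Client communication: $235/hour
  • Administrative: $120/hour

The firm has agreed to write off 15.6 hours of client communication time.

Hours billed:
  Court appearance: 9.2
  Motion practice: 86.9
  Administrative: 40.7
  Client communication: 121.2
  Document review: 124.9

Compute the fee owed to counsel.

Motion practice: 86.9 × $395 = $34,325.50
Court appearance: 9.2 × $725 = $6,670.00
Document review: 124.9 × $135 = $16,861.50
Client communication: 121.2 × $235 = $28,482.00
Administrative: 40.7 × $120 = $4,884.00
Subtotal: $91,223.00
Write-off: 15.6 × $235 = $3,666.00
Total: $91,223.00 − $3,666.00 = $87,557.00

$87,557.00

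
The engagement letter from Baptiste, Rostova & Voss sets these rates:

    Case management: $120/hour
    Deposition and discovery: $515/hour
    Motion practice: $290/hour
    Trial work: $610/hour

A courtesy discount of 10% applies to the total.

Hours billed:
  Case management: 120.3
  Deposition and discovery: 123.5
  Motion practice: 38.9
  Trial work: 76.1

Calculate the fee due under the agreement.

$122,166.45

Case management: 120.3 × $120 = $14,436.00
Deposition and discovery: 123.5 × $515 = $63,602.50
Motion practice: 38.9 × $290 = $11,281.00
Trial work: 76.1 × $610 = $46,421.00
Subtotal: $135,740.50
Less 10% discount: −$13,574.05
Total: $135,740.50 − $13,574.05 = $122,166.45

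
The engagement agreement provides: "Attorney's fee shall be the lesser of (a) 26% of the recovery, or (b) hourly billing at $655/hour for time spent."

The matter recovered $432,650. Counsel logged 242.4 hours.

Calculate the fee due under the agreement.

$112,489.00

(a) 26% of $432,650 = $112,489.00
(b) 242.4 × $655 = $158,772.00
The lesser is (a): $112,489.00.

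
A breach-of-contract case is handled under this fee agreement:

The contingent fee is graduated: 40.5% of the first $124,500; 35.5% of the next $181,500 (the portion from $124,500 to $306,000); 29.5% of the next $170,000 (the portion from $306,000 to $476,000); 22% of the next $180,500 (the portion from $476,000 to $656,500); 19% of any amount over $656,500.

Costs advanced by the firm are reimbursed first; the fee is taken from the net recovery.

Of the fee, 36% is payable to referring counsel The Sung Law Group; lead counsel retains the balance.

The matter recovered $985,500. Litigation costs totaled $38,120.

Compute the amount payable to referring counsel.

$93,593.59

Fee base (net of costs): $985,500 − $38,120 = $947,380
First $124,500 at 40.5% = $50,422.50
Next $181,500 at 35.5% = $64,432.50
Next $170,000 at 29.5% = $50,150.00
Next $180,500 at 22% = $39,710.00
Remaining $290,880 at 19% = $55,267.20
Fee: $50,422.50 + $64,432.50 + $50,150.00 + $39,710.00 + $55,267.20 = $259,982.20
Referral share: 36% of $259,982.20 = $93,593.59; lead counsel retains $259,982.20 − $93,593.59 = $166,388.61.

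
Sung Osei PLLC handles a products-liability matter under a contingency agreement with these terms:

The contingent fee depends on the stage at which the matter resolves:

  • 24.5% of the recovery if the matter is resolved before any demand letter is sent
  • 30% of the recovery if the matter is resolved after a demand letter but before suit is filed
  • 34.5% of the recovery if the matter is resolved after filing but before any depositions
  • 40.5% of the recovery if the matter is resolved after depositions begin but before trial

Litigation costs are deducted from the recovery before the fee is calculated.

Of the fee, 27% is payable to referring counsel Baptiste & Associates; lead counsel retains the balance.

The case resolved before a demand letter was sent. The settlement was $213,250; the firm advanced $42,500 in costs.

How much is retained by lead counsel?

$30,538.64

Fee base (net of costs): $213,250 − $42,500 = $170,750
The matter resolved before a demand letter was sent, so the 24.5% rate applies.
$170,750 × 24.5% = $41,833.75
Referral share: 27% of $41,833.75 = $11,295.11; lead counsel retains $41,833.75 − $11,295.11 = $30,538.64.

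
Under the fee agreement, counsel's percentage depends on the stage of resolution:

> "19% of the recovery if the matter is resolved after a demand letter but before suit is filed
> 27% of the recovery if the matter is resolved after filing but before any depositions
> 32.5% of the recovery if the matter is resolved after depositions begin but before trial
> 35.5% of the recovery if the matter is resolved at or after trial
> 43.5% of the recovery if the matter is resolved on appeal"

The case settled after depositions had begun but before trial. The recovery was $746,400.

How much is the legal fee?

The matter settled after depositions had begun but before trial, so the 32.5% rate applies.
$746,400 × 32.5% = $242,580.00

$242,580.00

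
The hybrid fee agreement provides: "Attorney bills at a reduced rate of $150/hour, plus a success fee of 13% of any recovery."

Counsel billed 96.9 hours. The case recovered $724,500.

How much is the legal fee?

Hourly: 96.9 × $150 = $14,535.00
Success fee: 13% of $724,500 = $94,185.00
Total: $14,535.00 + $94,185.00 = $108,720.00

$108,720.00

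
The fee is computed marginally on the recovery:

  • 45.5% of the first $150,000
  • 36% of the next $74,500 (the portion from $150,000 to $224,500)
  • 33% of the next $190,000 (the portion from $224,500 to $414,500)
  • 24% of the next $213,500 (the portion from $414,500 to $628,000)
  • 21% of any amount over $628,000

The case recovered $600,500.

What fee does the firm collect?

First $150,000 at 45.5% = $68,250.00
Next $74,500 at 36% = $26,820.00
Next $190,000 at 33% = $62,700.00
Remaining $186,000 at 24% = $44,640.00
Fee: $68,250.00 + $26,820.00 + $62,700.00 + $44,640.00 = $202,410.00

$202,410.00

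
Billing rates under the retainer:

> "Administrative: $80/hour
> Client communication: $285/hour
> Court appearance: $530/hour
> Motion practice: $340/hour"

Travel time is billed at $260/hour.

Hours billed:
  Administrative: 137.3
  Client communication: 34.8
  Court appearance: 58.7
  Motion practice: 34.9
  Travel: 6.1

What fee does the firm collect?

Administrative: 137.3 × $80 = $10,984.00
Client communication: 34.8 × $285 = $9,918.00
Court appearance: 58.7 × $530 = $31,111.00
Motion practice: 34.9 × $340 = $11,866.00
Subtotal: $10,984.00 + $9,918.00 + $31,111.00 + $11,866.00 = $63,879.00
Travel: 6.1 × $260 = $1,586.00
Total: $63,879.00 + $1,586.00 = $65,465.00

$65,465.00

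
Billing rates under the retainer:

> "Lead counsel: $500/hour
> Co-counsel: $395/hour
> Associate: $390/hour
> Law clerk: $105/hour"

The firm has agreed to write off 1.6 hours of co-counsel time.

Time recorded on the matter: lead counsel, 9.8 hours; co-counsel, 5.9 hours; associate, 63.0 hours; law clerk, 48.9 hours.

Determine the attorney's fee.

Lead counsel: 9.8 × $500 = $4,900.00
Co-counsel: 5.9 × $395 = $2,330.50
Associate: 63.0 × $390 = $24,570.00
Law clerk: 48.9 × $105 = $5,134.50
Subtotal: $36,935.00
Write-off: 1.6 × $395 = $632.00
Total: $36,935.00 − $632.00 = $36,303.00

$36,303.00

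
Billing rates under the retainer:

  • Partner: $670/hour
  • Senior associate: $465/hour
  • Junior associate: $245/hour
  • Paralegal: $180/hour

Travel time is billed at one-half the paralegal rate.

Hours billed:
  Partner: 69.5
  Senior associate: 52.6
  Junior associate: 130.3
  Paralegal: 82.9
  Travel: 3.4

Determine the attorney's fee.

$118,175.50

Partner: 69.5 × $670 = $46,565.00
Senior associate: 52.6 × $465 = $24,459.00
Junior associate: 130.3 × $245 = $31,923.50
Paralegal: 82.9 × $180 = $14,922.00
Subtotal: $46,565.00 + $24,459.00 + $31,923.50 + $14,922.00 = $117,869.50
Travel: 3.4 × ($180 ÷ 2) = 3.4 × $90.00 = $306.00
Total: $117,869.50 + $306.00 = $118,175.50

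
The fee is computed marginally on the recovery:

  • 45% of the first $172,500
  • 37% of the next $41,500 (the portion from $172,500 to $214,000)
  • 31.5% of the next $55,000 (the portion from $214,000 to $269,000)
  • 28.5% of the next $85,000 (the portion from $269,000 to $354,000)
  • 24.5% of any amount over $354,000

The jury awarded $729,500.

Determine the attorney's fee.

First $172,500 at 45% = $77,625.00
Next $41,500 at 37% = $15,355.00
Next $55,000 at 31.5% = $17,325.00
Next $85,000 at 28.5% = $24,225.00
Remaining $375,500 at 24.5% = $91,997.50
Fee: $77,625.00 + $15,355.00 + $17,325.00 + $24,225.00 + $91,997.50 = $226,527.50

$226,527.50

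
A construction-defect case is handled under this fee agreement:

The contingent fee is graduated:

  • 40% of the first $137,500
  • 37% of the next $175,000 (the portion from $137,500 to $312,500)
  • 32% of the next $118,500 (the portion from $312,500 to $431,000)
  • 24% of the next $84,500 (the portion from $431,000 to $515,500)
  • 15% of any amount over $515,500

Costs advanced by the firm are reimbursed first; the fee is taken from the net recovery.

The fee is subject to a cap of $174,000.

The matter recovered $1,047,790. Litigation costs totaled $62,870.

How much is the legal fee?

$174,000.00

Fee base (net of costs): $1,047,790 − $62,870 = $984,920
First $137,500 at 40% = $55,000.00
Next $175,000 at 37% = $64,750.00
Next $118,500 at 32% = $37,920.00
Next $84,500 at 24% = $20,280.00
Remaining $469,420 at 15% = $70,413.00
Fee: $55,000.00 + $64,750.00 + $37,920.00 + $20,280.00 + $70,413.00 = $248,363.00
$248,363.00 exceeds the $174,000 cap, so the fee is capped at $174,000.00.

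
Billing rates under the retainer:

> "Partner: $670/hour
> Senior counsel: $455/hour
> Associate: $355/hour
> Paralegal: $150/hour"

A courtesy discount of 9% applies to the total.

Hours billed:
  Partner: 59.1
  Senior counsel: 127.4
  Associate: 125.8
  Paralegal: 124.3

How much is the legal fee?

$146,389.88

Partner: 59.1 × $670 = $39,597.00
Senior counsel: 127.4 × $455 = $57,967.00
Associate: 125.8 × $355 = $44,659.00
Paralegal: 124.3 × $150 = $18,645.00
Subtotal: $160,868.00
Less 9% discount: −$14,478.12
Total: $160,868.00 − $14,478.12 = $146,389.88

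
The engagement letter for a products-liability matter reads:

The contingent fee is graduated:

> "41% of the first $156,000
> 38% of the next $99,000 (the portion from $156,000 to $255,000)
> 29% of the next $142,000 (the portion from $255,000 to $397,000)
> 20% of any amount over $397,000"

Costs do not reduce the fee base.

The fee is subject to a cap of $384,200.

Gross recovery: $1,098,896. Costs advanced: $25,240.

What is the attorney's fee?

$283,139.20

Fee base is the gross recovery, $1,098,896; costs are reimbursed separately.
First $156,000 at 41% = $63,960.00
Next $99,000 at 38% = $37,620.00
Next $142,000 at 29% = $41,180.00
Remaining $701,896 at 20% = $140,379.20
Fee: $63,960.00 + $37,620.00 + $41,180.00 + $140,379.20 = $283,139.20
$283,139.20 is under the $384,200 cap.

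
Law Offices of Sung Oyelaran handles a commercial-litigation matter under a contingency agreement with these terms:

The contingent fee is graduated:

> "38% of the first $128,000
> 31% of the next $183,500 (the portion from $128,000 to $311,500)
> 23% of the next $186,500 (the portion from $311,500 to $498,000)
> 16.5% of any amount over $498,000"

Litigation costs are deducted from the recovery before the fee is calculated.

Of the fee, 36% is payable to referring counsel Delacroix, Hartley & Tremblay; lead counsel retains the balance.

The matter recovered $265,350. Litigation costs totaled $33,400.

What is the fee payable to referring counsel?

$29,111.22

Fee base (net of costs): $265,350 − $33,400 = $231,950
First $128,000 at 38% = $48,640.00
Remaining $103,950 at 31% = $32,224.50
Fee: $48,640.00 + $32,224.50 = $80,864.50
Referral share: 36% of $80,864.50 = $29,111.22; lead counsel retains $80,864.50 − $29,111.22 = $51,753.28.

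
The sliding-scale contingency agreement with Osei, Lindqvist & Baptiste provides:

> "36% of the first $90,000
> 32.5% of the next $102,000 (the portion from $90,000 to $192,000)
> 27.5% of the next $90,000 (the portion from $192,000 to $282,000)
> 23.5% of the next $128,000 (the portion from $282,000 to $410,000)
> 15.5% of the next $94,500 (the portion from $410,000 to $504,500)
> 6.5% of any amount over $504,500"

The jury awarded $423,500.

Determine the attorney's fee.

First $90,000 at 36% = $32,400.00
Next $102,000 at 32.5% = $33,150.00
Next $90,000 at 27.5% = $24,750.00
Next $128,000 at 23.5% = $30,080.00
Remaining $13,500 at 15.5% = $2,092.50
Fee: $32,400.00 + $33,150.00 + $24,750.00 + $30,080.00 + $2,092.50 = $122,472.50

$122,472.50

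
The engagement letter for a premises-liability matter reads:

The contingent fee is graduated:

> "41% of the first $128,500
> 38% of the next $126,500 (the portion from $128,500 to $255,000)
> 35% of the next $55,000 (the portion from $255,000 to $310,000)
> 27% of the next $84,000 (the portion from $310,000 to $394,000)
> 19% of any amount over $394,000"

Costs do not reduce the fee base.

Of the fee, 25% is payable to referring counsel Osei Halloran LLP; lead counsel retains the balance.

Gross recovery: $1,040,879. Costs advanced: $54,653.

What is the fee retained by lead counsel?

Fee base is the gross recovery, $1,040,879; costs are reimbursed separately.
First $128,500 at 41% = $52,685.00
Next $126,500 at 38% = $48,070.00
Next $55,000 at 35% = $19,250.00
Next $84,000 at 27% = $22,680.00
Remaining $646,879 at 19% = $122,907.01
Fee: $52,685.00 + $48,070.00 + $19,250.00 + $22,680.00 + $122,907.01 = $265,592.01
Referral share: 25% of $265,592.01 = $66,398.00; lead counsel retains $265,592.01 − $66,398.00 = $199,194.01.

$199,194.01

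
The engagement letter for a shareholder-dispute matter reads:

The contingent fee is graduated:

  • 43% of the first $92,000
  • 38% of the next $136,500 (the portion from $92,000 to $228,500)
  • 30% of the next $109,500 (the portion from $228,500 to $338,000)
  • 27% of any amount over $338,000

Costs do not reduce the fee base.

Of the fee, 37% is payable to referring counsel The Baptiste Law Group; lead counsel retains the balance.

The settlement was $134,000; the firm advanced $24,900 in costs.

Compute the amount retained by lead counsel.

$34,977.60

Fee base is the gross recovery, $134,000; costs are reimbursed separately.
First $92,000 at 43% = $39,560.00
Remaining $42,000 at 38% = $15,960.00
Fee: $39,560.00 + $15,960.00 = $55,520.00
Referral share: 37% of $55,520.00 = $20,542.40; lead counsel retains $55,520.00 − $20,542.40 = $34,977.60.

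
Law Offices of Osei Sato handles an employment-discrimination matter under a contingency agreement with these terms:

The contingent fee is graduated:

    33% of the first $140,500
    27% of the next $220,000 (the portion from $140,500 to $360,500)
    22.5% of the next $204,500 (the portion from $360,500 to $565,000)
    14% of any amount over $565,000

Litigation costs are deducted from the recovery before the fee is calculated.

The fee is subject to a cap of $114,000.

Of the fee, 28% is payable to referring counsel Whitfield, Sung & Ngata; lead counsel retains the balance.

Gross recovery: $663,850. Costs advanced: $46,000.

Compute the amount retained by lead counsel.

Fee base (net of costs): $663,850 − $46,000 = $617,850
First $140,500 at 33% = $46,365.00
Next $220,000 at 27% = $59,400.00
Next $204,500 at 22.5% = $46,012.50
Remaining $52,850 at 14% = $7,399.00
Fee: $46,365.00 + $59,400.00 + $46,012.50 + $7,399.00 = $159,176.50
$159,176.50 exceeds the $114,000 cap, so the fee is capped at $114,000.00.
Referral share: 28% of $114,000.00 = $31,920.00; lead counsel retains $114,000.00 − $31,920.00 = $82,080.00.

$82,080.00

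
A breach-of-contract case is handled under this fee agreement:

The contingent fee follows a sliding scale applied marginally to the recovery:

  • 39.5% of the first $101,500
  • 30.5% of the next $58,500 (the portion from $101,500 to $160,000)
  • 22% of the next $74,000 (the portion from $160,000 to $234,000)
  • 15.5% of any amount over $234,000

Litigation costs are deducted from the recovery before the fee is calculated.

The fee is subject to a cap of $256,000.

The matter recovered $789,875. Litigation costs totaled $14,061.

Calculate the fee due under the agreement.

$158,196.17

Fee base (net of costs): $789,875 − $14,061 = $775,814
First $101,500 at 39.5% = $40,092.50
Next $58,500 at 30.5% = $17,842.50
Next $74,000 at 22% = $16,280.00
Remaining $541,814 at 15.5% = $83,981.17
Fee: $40,092.50 + $17,842.50 + $16,280.00 + $83,981.17 = $158,196.17
$158,196.17 is under the $256,000 cap.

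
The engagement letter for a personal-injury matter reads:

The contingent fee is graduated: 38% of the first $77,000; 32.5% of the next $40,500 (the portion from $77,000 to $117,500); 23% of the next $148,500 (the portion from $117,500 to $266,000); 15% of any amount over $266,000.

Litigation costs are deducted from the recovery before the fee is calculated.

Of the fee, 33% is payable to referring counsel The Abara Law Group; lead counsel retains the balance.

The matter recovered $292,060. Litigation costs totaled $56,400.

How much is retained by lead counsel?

$46,631.53

Fee base (net of costs): $292,060 − $56,400 = $235,660
First $77,000 at 38% = $29,260.00
Next $40,500 at 32.5% = $13,162.50
Remaining $118,160 at 23% = $27,176.80
Fee: $29,260.00 + $13,162.50 + $27,176.80 = $69,599.30
Referral share: 33% of $69,599.30 = $22,967.77; lead counsel retains $69,599.30 − $22,967.77 = $46,631.53.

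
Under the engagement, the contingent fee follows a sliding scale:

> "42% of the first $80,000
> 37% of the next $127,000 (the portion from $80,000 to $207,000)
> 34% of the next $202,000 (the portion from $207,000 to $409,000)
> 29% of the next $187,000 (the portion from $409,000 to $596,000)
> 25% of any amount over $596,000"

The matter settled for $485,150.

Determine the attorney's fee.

$171,353.50

First $80,000 at 42% = $33,600.00
Next $127,000 at 37% = $46,990.00
Next $202,000 at 34% = $68,680.00
Remaining $76,150 at 29% = $22,083.50
Fee: $33,600.00 + $46,990.00 + $68,680.00 + $22,083.50 = $171,353.50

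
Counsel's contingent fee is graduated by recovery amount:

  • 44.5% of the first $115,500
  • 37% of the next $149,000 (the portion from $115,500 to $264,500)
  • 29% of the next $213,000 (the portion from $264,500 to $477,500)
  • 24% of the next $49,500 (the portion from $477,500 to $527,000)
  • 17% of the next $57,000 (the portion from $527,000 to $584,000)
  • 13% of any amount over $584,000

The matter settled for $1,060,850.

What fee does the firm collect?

First $115,500 at 44.5% = $51,397.50
Next $149,000 at 37% = $55,130.00
Next $213,000 at 29% = $61,770.00
Next $49,500 at 24% = $11,880.00
Next $57,000 at 17% = $9,690.00
Remaining $476,850 at 13% = $61,990.50
Fee: $51,397.50 + $55,130.00 + $61,770.00 + $11,880.00 + $9,690.00 + $61,990.50 = $251,858.00

$251,858.00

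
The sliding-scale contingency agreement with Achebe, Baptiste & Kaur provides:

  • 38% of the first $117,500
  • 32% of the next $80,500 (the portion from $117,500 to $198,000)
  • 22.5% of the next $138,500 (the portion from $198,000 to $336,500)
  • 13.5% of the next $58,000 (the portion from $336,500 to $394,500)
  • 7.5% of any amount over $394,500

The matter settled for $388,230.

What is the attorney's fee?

$108,556.05

First $117,500 at 38% = $44,650.00
Next $80,500 at 32% = $25,760.00
Next $138,500 at 22.5% = $31,162.50
Remaining $51,730 at 13.5% = $6,983.55
Fee: $44,650.00 + $25,760.00 + $31,162.50 + $6,983.55 = $108,556.05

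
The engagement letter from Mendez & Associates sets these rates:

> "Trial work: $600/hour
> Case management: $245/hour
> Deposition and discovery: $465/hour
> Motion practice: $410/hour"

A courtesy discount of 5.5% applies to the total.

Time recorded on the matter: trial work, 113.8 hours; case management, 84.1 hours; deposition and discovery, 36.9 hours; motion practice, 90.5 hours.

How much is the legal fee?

$135,274.86

Trial work: 113.8 × $600 = $68,280.00
Case management: 84.1 × $245 = $20,604.50
Deposition and discovery: 36.9 × $465 = $17,158.50
Motion practice: 90.5 × $410 = $37,105.00
Subtotal: $143,148.00
Less 5.5% discount: −$7,873.14
Total: $143,148.00 − $7,873.14 = $135,274.86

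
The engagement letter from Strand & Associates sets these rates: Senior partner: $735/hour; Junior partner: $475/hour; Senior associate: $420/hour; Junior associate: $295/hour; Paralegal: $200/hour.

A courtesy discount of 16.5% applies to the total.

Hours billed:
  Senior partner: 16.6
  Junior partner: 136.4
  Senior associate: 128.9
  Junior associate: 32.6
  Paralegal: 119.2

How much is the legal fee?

$137,429.31

Senior partner: 16.6 × $735 = $12,201.00
Junior partner: 136.4 × $475 = $64,790.00
Senior associate: 128.9 × $420 = $54,138.00
Junior associate: 32.6 × $295 = $9,617.00
Paralegal: 119.2 × $200 = $23,840.00
Subtotal: $164,586.00
Less 16.5% discount: −$27,156.69
Total: $164,586.00 − $27,156.69 = $137,429.31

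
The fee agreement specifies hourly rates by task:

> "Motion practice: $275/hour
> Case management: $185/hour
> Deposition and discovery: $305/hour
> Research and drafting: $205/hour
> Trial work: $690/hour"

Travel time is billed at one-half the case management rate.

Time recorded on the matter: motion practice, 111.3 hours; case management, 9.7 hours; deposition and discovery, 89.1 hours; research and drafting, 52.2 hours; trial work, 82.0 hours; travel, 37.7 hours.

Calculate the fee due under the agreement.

$130,345.75

Motion practice: 111.3 × $275 = $30,607.50
Case management: 9.7 × $185 = $1,794.50
Deposition and discovery: 89.1 × $305 = $27,175.50
Research and drafting: 52.2 × $205 = $10,701.00
Trial work: 82.0 × $690 = $56,580.00
Subtotal: $30,607.50 + $1,794.50 + $27,175.50 + $10,701.00 + $56,580.00 = $126,858.50
Travel: 37.7 × ($185 ÷ 2) = 37.7 × $92.50 = $3,487.25
Total: $126,858.50 + $3,487.25 = $130,345.75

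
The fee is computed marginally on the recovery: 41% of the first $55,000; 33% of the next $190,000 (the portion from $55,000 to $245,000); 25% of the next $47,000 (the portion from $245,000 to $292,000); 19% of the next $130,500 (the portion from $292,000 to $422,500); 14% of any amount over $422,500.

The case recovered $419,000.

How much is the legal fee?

$121,130.00

First $55,000 at 41% = $22,550.00
Next $190,000 at 33% = $62,700.00
Next $47,000 at 25% = $11,750.00
Remaining $127,000 at 19% = $24,130.00
Fee: $22,550.00 + $62,700.00 + $11,750.00 + $24,130.00 = $121,130.00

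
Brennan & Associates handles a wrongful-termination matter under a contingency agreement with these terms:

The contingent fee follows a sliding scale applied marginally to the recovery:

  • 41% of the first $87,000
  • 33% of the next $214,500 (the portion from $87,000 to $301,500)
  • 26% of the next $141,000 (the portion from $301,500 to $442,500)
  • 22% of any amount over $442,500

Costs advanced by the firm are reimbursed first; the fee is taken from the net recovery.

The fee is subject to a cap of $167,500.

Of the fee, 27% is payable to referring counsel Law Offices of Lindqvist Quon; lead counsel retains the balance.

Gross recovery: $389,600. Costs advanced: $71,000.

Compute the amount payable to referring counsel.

$29,943.27

Fee base (net of costs): $389,600 − $71,000 = $318,600
First $87,000 at 41% = $35,670.00
Next $214,500 at 33% = $70,785.00
Remaining $17,100 at 26% = $4,446.00
Fee: $35,670.00 + $70,785.00 + $4,446.00 = $110,901.00
$110,901.00 is under the $167,500 cap.
Referral share: 27% of $110,901.00 = $29,943.27; lead counsel retains $110,901.00 − $29,943.27 = $80,957.73.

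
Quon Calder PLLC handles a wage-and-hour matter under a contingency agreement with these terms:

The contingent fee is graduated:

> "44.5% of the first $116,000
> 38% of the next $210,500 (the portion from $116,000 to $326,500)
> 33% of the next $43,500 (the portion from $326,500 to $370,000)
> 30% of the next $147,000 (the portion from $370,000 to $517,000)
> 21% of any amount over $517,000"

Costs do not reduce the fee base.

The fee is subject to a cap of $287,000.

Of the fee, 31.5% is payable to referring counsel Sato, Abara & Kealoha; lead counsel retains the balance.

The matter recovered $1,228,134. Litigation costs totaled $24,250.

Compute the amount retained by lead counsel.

Fee base is the gross recovery, $1,228,134; costs are reimbursed separately.
First $116,000 at 44.5% = $51,620.00
Next $210,500 at 38% = $79,990.00
Next $43,500 at 33% = $14,355.00
Next $147,000 at 30% = $44,100.00
Remaining $711,134 at 21% = $149,338.14
Fee: $51,620.00 + $79,990.00 + $14,355.00 + $44,100.00 + $149,338.14 = $339,403.14
$339,403.14 exceeds the $287,000 cap, so the fee is capped at $287,000.00.
Referral share: 31.5% of $287,000.00 = $90,405.00; lead counsel retains $287,000.00 − $90,405.00 = $196,595.00.

$196,595.00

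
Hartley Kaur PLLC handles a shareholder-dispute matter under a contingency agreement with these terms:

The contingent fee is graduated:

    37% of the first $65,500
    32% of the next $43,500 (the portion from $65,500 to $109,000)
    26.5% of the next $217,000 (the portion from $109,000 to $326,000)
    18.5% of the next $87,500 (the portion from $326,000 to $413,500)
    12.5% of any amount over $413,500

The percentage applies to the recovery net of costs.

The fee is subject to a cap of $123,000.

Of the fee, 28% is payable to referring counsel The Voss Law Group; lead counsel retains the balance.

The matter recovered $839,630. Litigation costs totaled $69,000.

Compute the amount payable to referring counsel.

Fee base (net of costs): $839,630 − $69,000 = $770,630
First $65,500 at 37% = $24,235.00
Next $43,500 at 32% = $13,920.00
Next $217,000 at 26.5% = $57,505.00
Next $87,500 at 18.5% = $16,187.50
Remaining $357,130 at 12.5% = $44,641.25
Fee: $24,235.00 + $13,920.00 + $57,505.00 + $16,187.50 + $44,641.25 = $156,488.75
$156,488.75 exceeds the $123,000 cap, so the fee is capped at $123,000.00.
Referral share: 28% of $123,000.00 = $34,440.00; lead counsel retains $123,000.00 − $34,440.00 = $88,560.00.

$34,440.00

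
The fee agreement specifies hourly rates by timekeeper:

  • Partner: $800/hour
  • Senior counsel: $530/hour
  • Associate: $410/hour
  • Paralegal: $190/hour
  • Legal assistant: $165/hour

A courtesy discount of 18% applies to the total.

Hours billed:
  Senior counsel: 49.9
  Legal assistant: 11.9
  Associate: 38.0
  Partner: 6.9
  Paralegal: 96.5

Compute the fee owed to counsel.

$55,633.31

Partner: 6.9 × $800 = $5,520.00
Senior counsel: 49.9 × $530 = $26,447.00
Associate: 38.0 × $410 = $15,580.00
Paralegal: 96.5 × $190 = $18,335.00
Legal assistant: 11.9 × $165 = $1,963.50
Subtotal: $67,845.50
Less 18% discount: −$12,212.19
Total: $67,845.50 − $12,212.19 = $55,633.31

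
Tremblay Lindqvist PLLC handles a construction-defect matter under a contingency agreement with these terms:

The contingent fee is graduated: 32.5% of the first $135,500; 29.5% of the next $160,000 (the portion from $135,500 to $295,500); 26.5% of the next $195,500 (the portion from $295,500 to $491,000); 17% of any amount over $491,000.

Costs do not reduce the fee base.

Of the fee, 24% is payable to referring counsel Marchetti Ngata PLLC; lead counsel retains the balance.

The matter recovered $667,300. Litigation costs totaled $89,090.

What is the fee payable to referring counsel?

$41,523.84

Fee base is the gross recovery, $667,300; costs are reimbursed separately.
First $135,500 at 32.5% = $44,037.50
Next $160,000 at 29.5% = $47,200.00
Next $195,500 at 26.5% = $51,807.50
Remaining $176,300 at 17% = $29,971.00
Fee: $44,037.50 + $47,200.00 + $51,807.50 + $29,971.00 = $173,016.00
Referral share: 24% of $173,016.00 = $41,523.84; lead counsel retains $173,016.00 − $41,523.84 = $131,492.16.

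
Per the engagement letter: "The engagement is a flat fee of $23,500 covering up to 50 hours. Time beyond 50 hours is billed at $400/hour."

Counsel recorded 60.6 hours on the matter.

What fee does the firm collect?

$27,740.00

Flat fee: $23,500.00
Excess hours: 60.6 − 50 = 10.6
Overrun: 10.6 × $400 = $4,240.00
Total: $23,500.00 + $4,240.00 = $27,740.00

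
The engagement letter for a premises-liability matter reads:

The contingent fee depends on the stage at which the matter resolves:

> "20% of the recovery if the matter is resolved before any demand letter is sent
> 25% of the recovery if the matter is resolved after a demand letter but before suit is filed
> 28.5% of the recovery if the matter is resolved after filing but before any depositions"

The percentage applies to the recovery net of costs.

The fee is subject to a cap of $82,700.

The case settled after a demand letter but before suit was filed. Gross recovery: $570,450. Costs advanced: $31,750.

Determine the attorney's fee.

$82,700.00

Fee base (net of costs): $570,450 − $31,750 = $538,700
The matter settled after a demand letter but before suit was filed, so the 25% rate applies.
$538,700 × 25% = $134,675.00
$134,675.00 exceeds the $82,700 cap, so the fee is capped at $82,700.00.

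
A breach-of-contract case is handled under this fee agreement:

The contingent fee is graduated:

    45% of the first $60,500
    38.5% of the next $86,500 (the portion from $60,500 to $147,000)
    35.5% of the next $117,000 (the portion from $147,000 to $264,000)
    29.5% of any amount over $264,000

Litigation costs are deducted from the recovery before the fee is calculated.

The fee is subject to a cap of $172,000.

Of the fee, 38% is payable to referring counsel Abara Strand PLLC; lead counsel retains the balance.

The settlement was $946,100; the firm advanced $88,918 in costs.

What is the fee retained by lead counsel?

$106,640.00

Fee base (net of costs): $946,100 − $88,918 = $857,182
First $60,500 at 45% = $27,225.00
Next $86,500 at 38.5% = $33,302.50
Next $117,000 at 35.5% = $41,535.00
Remaining $593,182 at 29.5% = $174,988.69
Fee: $27,225.00 + $33,302.50 + $41,535.00 + $174,988.69 = $277,051.19
$277,051.19 exceeds the $172,000 cap, so the fee is capped at $172,000.00.
Referral share: 38% of $172,000.00 = $65,360.00; lead counsel retains $172,000.00 − $65,360.00 = $106,640.00.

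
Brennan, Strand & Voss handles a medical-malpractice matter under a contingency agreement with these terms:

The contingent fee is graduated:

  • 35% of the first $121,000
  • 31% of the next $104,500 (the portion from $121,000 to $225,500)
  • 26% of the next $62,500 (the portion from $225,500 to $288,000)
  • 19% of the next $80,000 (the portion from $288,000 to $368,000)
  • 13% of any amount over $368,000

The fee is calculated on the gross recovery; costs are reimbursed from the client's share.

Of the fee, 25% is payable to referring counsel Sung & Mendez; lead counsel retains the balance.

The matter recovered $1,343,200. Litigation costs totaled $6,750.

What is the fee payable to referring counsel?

$58,242.75

Fee base is the gross recovery, $1,343,200; costs are reimbursed separately.
First $121,000 at 35% = $42,350.00
Next $104,500 at 31% = $32,395.00
Next $62,500 at 26% = $16,250.00
Next $80,000 at 19% = $15,200.00
Remaining $975,200 at 13% = $126,776.00
Fee: $42,350.00 + $32,395.00 + $16,250.00 + $15,200.00 + $126,776.00 = $232,971.00
Referral share: 25% of $232,971.00 = $58,242.75; lead counsel retains $232,971.00 − $58,242.75 = $174,728.25.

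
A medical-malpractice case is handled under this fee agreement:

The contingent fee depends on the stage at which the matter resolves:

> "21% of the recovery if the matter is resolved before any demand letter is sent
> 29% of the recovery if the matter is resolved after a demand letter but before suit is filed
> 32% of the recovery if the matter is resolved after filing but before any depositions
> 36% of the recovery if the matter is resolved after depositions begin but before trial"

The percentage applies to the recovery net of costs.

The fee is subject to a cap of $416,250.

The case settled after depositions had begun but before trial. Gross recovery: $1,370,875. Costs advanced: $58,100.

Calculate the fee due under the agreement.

Fee base (net of costs): $1,370,875 − $58,100 = $1,312,775
The matter settled after depositions had begun but before trial, so the 36% rate applies.
$1,312,775 × 36% = $472,599.00
$472,599.00 exceeds the $416,250 cap, so the fee is capped at $416,250.00.

$416,250.00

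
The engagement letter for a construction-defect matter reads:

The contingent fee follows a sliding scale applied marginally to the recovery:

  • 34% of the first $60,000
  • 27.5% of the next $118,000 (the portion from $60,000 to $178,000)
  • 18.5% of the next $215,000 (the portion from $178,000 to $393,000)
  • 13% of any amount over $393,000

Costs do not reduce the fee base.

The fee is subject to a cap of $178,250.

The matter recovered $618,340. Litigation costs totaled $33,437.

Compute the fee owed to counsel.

Fee base is the gross recovery, $618,340; costs are reimbursed separately.
First $60,000 at 34% = $20,400.00
Next $118,000 at 27.5% = $32,450.00
Next $215,000 at 18.5% = $39,775.00
Remaining $225,340 at 13% = $29,294.20
Fee: $20,400.00 + $32,450.00 + $39,775.00 + $29,294.20 = $121,919.20
$121,919.20 is under the $178,250 cap.

$121,919.20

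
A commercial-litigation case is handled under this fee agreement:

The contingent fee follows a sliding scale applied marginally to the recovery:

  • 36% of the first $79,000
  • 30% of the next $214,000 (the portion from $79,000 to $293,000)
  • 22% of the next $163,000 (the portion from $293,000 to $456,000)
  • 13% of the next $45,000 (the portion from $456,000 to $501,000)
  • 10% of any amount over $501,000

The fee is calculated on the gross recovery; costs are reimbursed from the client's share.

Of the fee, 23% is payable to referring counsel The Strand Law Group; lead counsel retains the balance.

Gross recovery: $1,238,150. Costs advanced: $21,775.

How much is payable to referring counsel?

$47,854.95

Fee base is the gross recovery, $1,238,150; costs are reimbursed separately.
First $79,000 at 36% = $28,440.00
Next $214,000 at 30% = $64,200.00
Next $163,000 at 22% = $35,860.00
Next $45,000 at 13% = $5,850.00
Remaining $737,150 at 10% = $73,715.00
Fee: $28,440.00 + $64,200.00 + $35,860.00 + $5,850.00 + $73,715.00 = $208,065.00
Referral share: 23% of $208,065.00 = $47,854.95; lead counsel retains $208,065.00 − $47,854.95 = $160,210.05.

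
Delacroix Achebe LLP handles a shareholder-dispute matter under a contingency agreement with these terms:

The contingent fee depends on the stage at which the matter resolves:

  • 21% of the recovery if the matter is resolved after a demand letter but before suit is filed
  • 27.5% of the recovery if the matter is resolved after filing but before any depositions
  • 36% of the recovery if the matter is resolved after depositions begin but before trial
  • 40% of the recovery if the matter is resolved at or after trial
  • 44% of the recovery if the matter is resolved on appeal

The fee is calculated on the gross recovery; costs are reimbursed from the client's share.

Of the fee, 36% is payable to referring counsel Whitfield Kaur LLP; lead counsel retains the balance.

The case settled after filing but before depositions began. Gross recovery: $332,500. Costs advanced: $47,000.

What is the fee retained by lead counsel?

$58,520.00

Fee base is the gross recovery, $332,500; costs are reimbursed separately.
The matter settled after filing but before depositions began, so the 27.5% rate applies.
$332,500 × 27.5% = $91,437.50
Referral share: 36% of $91,437.50 = $32,917.50; lead counsel retains $91,437.50 − $32,917.50 = $58,520.00.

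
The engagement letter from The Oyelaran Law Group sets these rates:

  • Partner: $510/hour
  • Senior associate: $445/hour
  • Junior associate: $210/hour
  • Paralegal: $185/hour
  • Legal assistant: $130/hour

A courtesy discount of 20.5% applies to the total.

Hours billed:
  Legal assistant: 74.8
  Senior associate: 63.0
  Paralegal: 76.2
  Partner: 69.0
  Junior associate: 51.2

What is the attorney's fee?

$77,749.41

Partner: 69.0 × $510 = $35,190.00
Senior associate: 63.0 × $445 = $28,035.00
Junior associate: 51.2 × $210 = $10,752.00
Paralegal: 76.2 × $185 = $14,097.00
Legal assistant: 74.8 × $130 = $9,724.00
Subtotal: $97,798.00
Less 20.5% discount: −$20,048.59
Total: $97,798.00 − $20,048.59 = $77,749.41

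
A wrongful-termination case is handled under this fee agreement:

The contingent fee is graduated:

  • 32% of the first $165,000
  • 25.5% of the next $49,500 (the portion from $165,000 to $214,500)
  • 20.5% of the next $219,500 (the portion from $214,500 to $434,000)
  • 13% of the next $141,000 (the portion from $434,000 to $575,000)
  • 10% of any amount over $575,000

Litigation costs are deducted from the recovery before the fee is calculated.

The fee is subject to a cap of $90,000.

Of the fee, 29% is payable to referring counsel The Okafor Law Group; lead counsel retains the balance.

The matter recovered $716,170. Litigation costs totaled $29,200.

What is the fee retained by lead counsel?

$63,900.00

Fee base (net of costs): $716,170 − $29,200 = $686,970
First $165,000 at 32% = $52,800.00
Next $49,500 at 25.5% = $12,622.50
Next $219,500 at 20.5% = $44,997.50
Next $141,000 at 13% = $18,330.00
Remaining $111,970 at 10% = $11,197.00
Fee: $52,800.00 + $12,622.50 + $44,997.50 + $18,330.00 + $11,197.00 = $139,947.00
$139,947.00 exceeds the $90,000 cap, so the fee is capped at $90,000.00.
Referral share: 29% of $90,000.00 = $26,100.00; lead counsel retains $90,000.00 − $26,100.00 = $63,900.00.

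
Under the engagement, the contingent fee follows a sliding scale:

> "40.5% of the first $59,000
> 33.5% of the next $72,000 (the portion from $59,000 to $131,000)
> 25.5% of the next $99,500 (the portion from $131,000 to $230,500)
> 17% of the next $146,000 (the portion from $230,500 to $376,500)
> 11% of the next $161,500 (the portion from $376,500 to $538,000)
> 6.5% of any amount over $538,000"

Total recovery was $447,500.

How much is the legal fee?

First $59,000 at 40.5% = $23,895.00
Next $72,000 at 33.5% = $24,120.00
Next $99,500 at 25.5% = $25,372.50
Next $146,000 at 17% = $24,820.00
Remaining $71,000 at 11% = $7,810.00
Fee: $23,895.00 + $24,120.00 + $25,372.50 + $24,820.00 + $7,810.00 = $106,017.50

$106,017.50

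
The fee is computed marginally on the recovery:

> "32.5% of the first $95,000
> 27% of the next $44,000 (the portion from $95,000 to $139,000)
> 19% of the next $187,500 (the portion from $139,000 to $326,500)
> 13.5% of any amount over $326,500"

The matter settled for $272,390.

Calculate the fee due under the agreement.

First $95,000 at 32.5% = $30,875.00
Next $44,000 at 27% = $11,880.00
Remaining $133,390 at 19% = $25,344.10
Fee: $30,875.00 + $11,880.00 + $25,344.10 = $68,099.10

$68,099.10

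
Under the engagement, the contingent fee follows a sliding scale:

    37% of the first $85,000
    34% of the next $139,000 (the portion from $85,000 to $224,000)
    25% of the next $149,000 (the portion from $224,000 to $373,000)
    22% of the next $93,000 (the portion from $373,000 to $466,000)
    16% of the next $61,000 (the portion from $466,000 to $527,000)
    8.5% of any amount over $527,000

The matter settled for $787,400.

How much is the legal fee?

$168,314.00

First $85,000 at 37% = $31,450.00
Next $139,000 at 34% = $47,260.00
Next $149,000 at 25% = $37,250.00
Next $93,000 at 22% = $20,460.00
Next $61,000 at 16% = $9,760.00
Remaining $260,400 at 8.5% = $22,134.00
Fee: $31,450.00 + $47,260.00 + $37,250.00 + $20,460.00 + $9,760.00 + $22,134.00 = $168,314.00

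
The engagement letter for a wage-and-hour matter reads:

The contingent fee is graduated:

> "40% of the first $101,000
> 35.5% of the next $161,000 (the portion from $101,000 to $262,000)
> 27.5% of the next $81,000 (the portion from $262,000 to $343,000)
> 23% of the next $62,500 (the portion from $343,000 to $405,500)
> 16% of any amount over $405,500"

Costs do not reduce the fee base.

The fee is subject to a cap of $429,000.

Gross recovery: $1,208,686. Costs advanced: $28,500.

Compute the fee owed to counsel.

Fee base is the gross recovery, $1,208,686; costs are reimbursed separately.
First $101,000 at 40% = $40,400.00
Next $161,000 at 35.5% = $57,155.00
Next $81,000 at 27.5% = $22,275.00
Next $62,500 at 23% = $14,375.00
Remaining $803,186 at 16% = $128,509.76
Fee: $40,400.00 + $57,155.00 + $22,275.00 + $14,375.00 + $128,509.76 = $262,714.76
$262,714.76 is under the $429,000 cap.

$262,714.76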